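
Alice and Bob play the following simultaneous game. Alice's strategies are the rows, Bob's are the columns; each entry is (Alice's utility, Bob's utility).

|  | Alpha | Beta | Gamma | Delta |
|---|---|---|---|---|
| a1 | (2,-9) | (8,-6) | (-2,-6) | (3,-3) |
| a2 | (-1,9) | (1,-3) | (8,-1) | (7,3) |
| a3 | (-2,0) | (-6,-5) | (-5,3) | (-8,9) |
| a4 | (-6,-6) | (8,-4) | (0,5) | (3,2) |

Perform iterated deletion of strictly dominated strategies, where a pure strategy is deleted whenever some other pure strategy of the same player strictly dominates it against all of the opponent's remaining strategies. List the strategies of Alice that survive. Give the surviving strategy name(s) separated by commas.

a1, a2

Row a3 is eliminated: a1 beats it against every remaining column (Alpha: 2>-2, Beta: 8>-6, Gamma: -2>-5, Delta: 3>-8).
Bob's strategy Beta is strictly dominated by Delta (a1: -3>-6, a2: 3>-3, a4: 2>-4) and is removed.
For Alice, a2 strictly dominates a4 on the remaining columns (Alpha: -1>-6, Gamma: 8>0, Delta: 7>3); eliminate a4.
Bob's strategy Gamma is strictly dominated by Delta (a1: -3>-6, a2: 3>-1) and is removed.
Among the remaining strategies, none is strictly dominated by another pure strategy of the same player, so the elimination stops.
Surviving strategies — Alice: {a1, a2}; Bob: {Alpha, Delta}.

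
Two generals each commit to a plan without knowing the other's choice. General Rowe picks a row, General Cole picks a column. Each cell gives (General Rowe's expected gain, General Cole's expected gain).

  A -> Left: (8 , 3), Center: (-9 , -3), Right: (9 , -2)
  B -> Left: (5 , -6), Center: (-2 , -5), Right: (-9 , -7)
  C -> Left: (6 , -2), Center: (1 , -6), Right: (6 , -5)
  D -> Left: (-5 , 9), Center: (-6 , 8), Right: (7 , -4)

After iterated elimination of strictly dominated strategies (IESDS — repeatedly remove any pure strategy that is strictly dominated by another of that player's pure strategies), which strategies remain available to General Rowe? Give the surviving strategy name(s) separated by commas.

A

For General Rowe, C strictly dominates B on the remaining columns (Left: 6>5, Center: 1>-2, Right: 6>-9); eliminate B.
Column Center is eliminated: Left beats it against every remaining row (A: 3>-3, C: -2>-6, D: 9>8).
For General Rowe, A strictly dominates C on the remaining columns (Left: 8>6, Right: 9>6); eliminate C.
Row D is eliminated: A beats it against every remaining column (Left: 8>-5, Right: 9>7).
General Cole's strategy Right is strictly dominated by Left (A: 3>-2) and is removed.
Among the remaining strategies, none is strictly dominated by another pure strategy of the same player, so the elimination stops.
Surviving strategies — General Rowe: {A}; General Cole: {Left}.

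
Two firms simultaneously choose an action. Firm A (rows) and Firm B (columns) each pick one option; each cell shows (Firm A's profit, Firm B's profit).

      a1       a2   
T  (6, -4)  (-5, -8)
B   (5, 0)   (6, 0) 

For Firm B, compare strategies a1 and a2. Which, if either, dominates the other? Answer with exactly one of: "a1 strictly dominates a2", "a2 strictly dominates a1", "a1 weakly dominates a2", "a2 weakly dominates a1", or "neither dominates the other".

a1's payoffs vs a2's, by Firm A's action — T: -4>-8, B: 0=0.
a1 is at least as good everywhere and strictly better somewhere (tied only at B), so a1 weakly but not strictly dominates a2.

a1 weakly dominates a2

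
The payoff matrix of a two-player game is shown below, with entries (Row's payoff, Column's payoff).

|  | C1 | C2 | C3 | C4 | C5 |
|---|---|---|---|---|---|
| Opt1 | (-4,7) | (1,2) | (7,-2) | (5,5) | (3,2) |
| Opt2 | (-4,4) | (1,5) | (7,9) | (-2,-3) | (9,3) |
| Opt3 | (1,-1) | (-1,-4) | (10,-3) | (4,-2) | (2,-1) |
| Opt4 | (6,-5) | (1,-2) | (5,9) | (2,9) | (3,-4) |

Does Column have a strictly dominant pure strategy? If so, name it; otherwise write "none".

none

C1 fails to dominate C2 at Opt2 (4<5).
C2 fails to dominate C1 at Opt1 (2<7).
C3 fails to dominate C1 at Opt1 (-2<7).
C4 fails to dominate C1 at Opt1 (5<7).
C5 fails to dominate C1 at Opt1 (2<7).
No single strategy dominates all the others.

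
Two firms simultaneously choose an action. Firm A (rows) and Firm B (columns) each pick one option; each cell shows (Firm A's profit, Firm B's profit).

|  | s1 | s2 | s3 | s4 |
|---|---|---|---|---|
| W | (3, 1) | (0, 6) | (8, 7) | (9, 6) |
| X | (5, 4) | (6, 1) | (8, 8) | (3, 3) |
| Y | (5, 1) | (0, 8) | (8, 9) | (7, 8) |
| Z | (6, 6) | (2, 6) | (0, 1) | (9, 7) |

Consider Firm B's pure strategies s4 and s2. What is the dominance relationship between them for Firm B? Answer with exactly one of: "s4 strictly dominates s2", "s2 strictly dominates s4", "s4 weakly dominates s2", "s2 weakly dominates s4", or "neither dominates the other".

s4 weakly dominates s2

Compare s4 to s2 across each choice by Firm A: W: 6=6, X: 3>1, Y: 8=8, Z: 7>6.
s4 is at least as good everywhere and strictly better somewhere (tied only at W, Y), so s4 weakly but not strictly dominates s2.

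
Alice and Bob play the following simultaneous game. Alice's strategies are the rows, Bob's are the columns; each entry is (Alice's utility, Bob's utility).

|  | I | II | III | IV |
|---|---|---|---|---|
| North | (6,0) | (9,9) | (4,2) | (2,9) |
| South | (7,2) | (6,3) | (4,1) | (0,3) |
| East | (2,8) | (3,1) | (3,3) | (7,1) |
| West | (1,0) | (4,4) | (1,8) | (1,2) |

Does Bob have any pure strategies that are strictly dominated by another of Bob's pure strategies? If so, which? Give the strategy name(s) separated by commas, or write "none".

none

I: no other strategy beats it everywhere (II at East (8>1); III at South (2>1); IV at East (8>1)).
II: no other strategy beats it everywhere (I at North (9>0); III at North (9>2); IV at North (9=9)).
III: no other strategy beats it everywhere (I at North (2>0); II at East (3>1); IV at East (3>1)).
IV is not dominated — it holds its own against I at North (9>0); II at North (9=9); III at North (9>2).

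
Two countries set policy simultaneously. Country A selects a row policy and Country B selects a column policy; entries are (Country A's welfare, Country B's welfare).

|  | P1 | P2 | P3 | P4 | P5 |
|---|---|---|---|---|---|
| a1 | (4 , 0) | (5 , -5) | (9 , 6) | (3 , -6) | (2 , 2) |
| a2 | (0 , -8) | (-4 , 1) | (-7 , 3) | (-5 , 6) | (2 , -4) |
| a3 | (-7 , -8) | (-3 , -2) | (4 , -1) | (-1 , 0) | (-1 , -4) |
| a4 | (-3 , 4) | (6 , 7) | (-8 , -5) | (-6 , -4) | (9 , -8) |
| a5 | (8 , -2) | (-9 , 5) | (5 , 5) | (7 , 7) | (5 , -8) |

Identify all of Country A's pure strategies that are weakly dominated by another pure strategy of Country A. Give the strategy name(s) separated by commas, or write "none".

a1 is not dominated — it holds its own against a2 at P1 (4>0); a3 at P1 (4>-7); a4 at P1 (4>-3); a5 at P2 (5>-9).
a2: dominated, since a1 does at least as well everywhere (P1: 4>0, P2: 5>-4, P3: 9>-7, P4: 3>-5, P5: 2=2).
a1 weakly dominates a3 — P1: 4>-7, P2: 5>-3, P3: 9>4, P4: 3>-1, P5: 2>-1.
Nothing dominates a4: a1 at P2 (6>5); a2 at P2 (6>-4); a3 at P1 (-3>-7); a5 at P2 (6>-9).
a5: no other strategy beats it everywhere (a1 at P1 (8>4); a2 at P1 (8>0); a3 at P1 (8>-7); a4 at P1 (8>-3)).

a2, a3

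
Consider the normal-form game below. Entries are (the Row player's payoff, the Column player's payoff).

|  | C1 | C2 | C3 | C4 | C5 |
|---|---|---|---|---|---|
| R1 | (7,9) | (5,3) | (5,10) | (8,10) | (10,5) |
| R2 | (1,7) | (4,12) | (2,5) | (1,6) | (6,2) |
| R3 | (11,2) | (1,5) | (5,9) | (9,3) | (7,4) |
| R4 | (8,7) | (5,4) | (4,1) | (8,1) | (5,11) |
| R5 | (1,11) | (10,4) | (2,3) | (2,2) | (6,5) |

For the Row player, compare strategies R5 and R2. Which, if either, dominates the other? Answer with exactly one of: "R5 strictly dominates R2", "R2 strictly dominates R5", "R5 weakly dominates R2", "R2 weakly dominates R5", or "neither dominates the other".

R5 weakly dominates R2

R5's payoffs vs R2's, by the Column player's action — C1: 1=1, C2: 10>4, C3: 2=2, C4: 2>1, C5: 6=6.
R5 is at least as good everywhere and strictly better somewhere (tied only at C1, C3, C5), so R5 weakly but not strictly dominates R2.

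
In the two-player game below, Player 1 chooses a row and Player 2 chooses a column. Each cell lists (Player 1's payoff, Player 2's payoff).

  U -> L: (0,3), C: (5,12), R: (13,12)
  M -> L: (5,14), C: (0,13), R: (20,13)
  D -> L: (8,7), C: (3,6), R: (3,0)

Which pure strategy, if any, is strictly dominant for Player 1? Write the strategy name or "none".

U fails to dominate M at L (0<5).
M fails to dominate U at C (0<5).
D fails to dominate U at C (3<5).
No single strategy dominates all the others.

none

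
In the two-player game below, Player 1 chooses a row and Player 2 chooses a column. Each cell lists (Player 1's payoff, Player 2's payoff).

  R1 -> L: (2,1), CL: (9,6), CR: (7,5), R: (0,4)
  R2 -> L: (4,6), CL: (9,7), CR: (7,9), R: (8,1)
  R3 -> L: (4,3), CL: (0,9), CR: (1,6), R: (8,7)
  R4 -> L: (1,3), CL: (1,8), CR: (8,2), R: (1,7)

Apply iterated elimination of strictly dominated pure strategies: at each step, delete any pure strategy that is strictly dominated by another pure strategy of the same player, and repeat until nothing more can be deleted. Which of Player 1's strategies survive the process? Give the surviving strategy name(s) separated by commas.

R1, R2, R4

Column L is eliminated: CL beats it against every remaining row (R1: 6>1, R2: 7>6, R3: 9>3, R4: 8>3).
Column R is eliminated: CL beats it against every remaining row (R1: 6>4, R2: 7>1, R3: 9>7, R4: 8>7).
For Player 1, R1 strictly dominates R3 on the remaining columns (CL: 9>0, CR: 7>1); eliminate R3.
Among the remaining strategies, none is strictly dominated by another pure strategy of the same player, so the elimination stops.
Surviving strategies — Player 1: {R1, R2, R4}; Player 2: {CL, CR}.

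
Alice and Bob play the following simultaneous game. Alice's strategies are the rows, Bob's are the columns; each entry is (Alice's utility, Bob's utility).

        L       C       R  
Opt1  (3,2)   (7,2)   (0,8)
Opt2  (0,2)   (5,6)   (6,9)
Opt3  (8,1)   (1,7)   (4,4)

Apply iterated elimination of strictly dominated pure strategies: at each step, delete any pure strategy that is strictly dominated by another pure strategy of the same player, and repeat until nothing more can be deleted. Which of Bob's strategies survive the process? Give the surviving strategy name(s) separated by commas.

Column L is eliminated: R beats it against every remaining row (Opt1: 8>2, Opt2: 9>2, Opt3: 4>1).
Row Opt3 is eliminated: Opt2 beats it against every remaining column (C: 5>1, R: 6>4).
Bob's strategy C is strictly dominated by R (Opt1: 8>2, Opt2: 9>6) and is removed.
Row Opt1 is eliminated: Opt2 beats it against every remaining column (R: 6>0).
Among the remaining strategies, none is strictly dominated by another pure strategy of the same player, so the elimination stops.
Surviving strategies — Alice: {Opt2}; Bob: {R}.

R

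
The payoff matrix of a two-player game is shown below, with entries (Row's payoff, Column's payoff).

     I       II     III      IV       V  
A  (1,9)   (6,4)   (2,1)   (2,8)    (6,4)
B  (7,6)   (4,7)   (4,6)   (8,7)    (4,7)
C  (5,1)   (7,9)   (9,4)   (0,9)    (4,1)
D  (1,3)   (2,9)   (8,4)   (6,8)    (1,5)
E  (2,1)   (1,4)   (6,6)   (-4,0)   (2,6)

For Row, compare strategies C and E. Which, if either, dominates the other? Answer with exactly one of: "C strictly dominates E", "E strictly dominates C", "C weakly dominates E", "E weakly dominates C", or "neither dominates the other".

C's payoffs vs E's, by Column's action — I: 5>2, II: 7>1, III: 9>6, IV: 0>-4, V: 4>2.
Every comparison favours C, so C strictly dominates E.

C strictly dominates E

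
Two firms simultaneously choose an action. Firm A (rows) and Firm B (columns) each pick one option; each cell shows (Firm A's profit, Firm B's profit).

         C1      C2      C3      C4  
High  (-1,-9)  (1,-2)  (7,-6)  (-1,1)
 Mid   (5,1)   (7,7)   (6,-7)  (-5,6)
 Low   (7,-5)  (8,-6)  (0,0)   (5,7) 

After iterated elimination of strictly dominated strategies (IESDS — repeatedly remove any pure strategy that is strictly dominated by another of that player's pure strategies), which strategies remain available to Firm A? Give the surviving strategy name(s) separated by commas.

Firm B's strategy C1 is strictly dominated by C4 (High: 1>-9, Mid: 6>1, Low: 7>-5) and is removed.
Column C3 is eliminated: C4 beats it against every remaining row (High: 1>-6, Mid: 6>-7, Low: 7>0).
For Firm A, Low strictly dominates High on the remaining columns (C2: 8>1, C4: 5>-1); eliminate High.
For Firm A, Low strictly dominates Mid on the remaining columns (C2: 8>7, C4: 5>-5); eliminate Mid.
Column C2 is eliminated: C4 beats it against every remaining row (Low: 7>-6).
Among the remaining strategies, none is strictly dominated by another pure strategy of the same player, so the elimination stops.
Surviving strategies — Firm A: {Low}; Firm B: {C4}.

Low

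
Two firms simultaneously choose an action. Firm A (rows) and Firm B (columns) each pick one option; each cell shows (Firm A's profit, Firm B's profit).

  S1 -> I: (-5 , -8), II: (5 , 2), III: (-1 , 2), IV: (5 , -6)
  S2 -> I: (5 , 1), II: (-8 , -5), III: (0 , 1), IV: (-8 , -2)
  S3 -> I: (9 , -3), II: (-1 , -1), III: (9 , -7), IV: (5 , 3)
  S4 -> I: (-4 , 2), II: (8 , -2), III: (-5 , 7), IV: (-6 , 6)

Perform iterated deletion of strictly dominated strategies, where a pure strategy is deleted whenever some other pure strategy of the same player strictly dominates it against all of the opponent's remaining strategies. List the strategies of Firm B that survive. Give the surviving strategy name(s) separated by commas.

II, III, IV

Row S2 is eliminated: S3 beats it against every remaining column (I: 9>5, II: -1>-8, III: 9>0, IV: 5>-8).
Column I is eliminated: IV beats it against every remaining row (S1: -6>-8, S3: 3>-3, S4: 6>2).
Among the remaining strategies, none is strictly dominated by another pure strategy of the same player, so the elimination stops.
Surviving strategies — Firm A: {S1, S3, S4}; Firm B: {II, III, IV}.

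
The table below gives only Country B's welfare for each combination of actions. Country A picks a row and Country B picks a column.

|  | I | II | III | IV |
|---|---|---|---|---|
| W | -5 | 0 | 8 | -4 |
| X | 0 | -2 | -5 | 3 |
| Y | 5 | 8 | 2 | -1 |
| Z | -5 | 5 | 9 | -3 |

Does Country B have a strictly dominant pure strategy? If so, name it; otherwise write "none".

none

I fails to dominate II at W (-5<0).
II fails to dominate I at X (-2<0).
III fails to dominate I at X (-5<0).
IV fails to dominate I at Y (-1<5).
No single strategy dominates all the others.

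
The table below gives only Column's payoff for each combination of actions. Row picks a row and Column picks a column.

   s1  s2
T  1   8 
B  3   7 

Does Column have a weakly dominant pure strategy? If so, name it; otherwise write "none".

s2 vs s1: T: 8>1, B: 7>3.
s2 is at least as good as every other strategy against every opponent action, so it is weakly dominant.

s2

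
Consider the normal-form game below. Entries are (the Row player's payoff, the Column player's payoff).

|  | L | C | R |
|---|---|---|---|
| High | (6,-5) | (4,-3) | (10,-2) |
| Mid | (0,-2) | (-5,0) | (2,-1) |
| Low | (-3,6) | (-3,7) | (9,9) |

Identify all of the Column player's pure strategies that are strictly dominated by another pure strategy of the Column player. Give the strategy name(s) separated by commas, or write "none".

L

L: dominated, since C does at least as well everywhere (High: -3>-5, Mid: 0>-2, Low: 7>6).
Nothing dominates C: L at High (-3>-5); R at Mid (0>-1).
R is not dominated — it holds its own against L at High (-2>-5); C at High (-2>-3).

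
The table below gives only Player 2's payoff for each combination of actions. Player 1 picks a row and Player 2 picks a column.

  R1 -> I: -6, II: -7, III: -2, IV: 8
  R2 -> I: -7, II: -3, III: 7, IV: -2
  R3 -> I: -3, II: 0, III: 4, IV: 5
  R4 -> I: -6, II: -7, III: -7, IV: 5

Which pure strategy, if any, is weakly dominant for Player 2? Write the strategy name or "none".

none

I fails to dominate II at R2 (-7<-3).
II fails to dominate I at R1 (-7<-6).
III fails to dominate I at R4 (-7<-6).
IV fails to dominate III at R2 (-2<7).
No single strategy dominates all the others.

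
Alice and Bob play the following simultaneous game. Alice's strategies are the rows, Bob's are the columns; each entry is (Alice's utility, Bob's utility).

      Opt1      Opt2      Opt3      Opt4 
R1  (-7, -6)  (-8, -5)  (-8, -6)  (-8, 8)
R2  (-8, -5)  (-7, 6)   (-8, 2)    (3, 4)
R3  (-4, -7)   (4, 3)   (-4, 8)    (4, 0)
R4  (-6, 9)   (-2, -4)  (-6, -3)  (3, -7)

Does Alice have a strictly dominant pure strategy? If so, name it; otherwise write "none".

R3

R3 vs R1: Opt1: -4>-7, Opt2: 4>-8, Opt3: -4>-8, Opt4: 4>-8.
R3 vs R2: Opt1: -4>-8, Opt2: 4>-7, Opt3: -4>-8, Opt4: 4>3.
R3 vs R4: Opt1: -4>-6, Opt2: 4>-2, Opt3: -4>-6, Opt4: 4>3.
R3 strictly beats every other strategy against every opponent action, so it is strictly dominant.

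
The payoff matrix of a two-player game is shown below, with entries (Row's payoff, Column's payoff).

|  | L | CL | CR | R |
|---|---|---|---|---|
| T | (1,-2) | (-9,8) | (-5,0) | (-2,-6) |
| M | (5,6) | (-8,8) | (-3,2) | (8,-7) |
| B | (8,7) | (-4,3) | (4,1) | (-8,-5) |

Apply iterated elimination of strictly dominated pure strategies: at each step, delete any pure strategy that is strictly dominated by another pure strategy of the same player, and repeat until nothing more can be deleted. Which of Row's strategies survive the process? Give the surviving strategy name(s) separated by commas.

B

Row's strategy T is strictly dominated by M (L: 5>1, CL: -8>-9, CR: -3>-5, R: 8>-2) and is removed.
Column's strategy CR is strictly dominated by L (M: 6>2, B: 7>1) and is removed.
Column's strategy R is strictly dominated by L (M: 6>-7, B: 7>-5) and is removed.
For Row, B strictly dominates M on the remaining columns (L: 8>5, CL: -4>-8); eliminate M.
Column CL is eliminated: L beats it against every remaining row (B: 7>3).
Among the remaining strategies, none is strictly dominated by another pure strategy of the same player, so the elimination stops.
Surviving strategies — Row: {B}; Column: {L}.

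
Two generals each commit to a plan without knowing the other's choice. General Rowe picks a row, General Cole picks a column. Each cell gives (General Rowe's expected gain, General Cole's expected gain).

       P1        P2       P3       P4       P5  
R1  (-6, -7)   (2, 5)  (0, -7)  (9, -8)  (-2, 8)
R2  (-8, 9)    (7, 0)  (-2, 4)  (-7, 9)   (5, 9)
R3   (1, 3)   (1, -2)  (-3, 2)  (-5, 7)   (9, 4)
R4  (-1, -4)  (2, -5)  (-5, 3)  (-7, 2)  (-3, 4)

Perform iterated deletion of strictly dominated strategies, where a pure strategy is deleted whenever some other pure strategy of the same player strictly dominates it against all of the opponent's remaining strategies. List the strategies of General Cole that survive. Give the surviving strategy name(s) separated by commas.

Column P2 is eliminated: P5 beats it against every remaining row (R1: 8>5, R2: 9>0, R3: 4>-2, R4: 4>-5).
Row R4 is eliminated: R3 beats it against every remaining column (P1: 1>-1, P3: -3>-5, P4: -5>-7, P5: 9>-3).
For General Cole, P5 strictly dominates P3 on the remaining rows (R1: 8>-7, R2: 9>4, R3: 4>2); eliminate P3.
Row R2 is eliminated: R3 beats it against every remaining column (P1: 1>-8, P4: -5>-7, P5: 9>5).
Column P1 is eliminated: P5 beats it against every remaining row (R1: 8>-7, R3: 4>3).
Among the remaining strategies, none is strictly dominated by another pure strategy of the same player, so the elimination stops.
Surviving strategies — General Rowe: {R1, R3}; General Cole: {P4, P5}.

P4, P5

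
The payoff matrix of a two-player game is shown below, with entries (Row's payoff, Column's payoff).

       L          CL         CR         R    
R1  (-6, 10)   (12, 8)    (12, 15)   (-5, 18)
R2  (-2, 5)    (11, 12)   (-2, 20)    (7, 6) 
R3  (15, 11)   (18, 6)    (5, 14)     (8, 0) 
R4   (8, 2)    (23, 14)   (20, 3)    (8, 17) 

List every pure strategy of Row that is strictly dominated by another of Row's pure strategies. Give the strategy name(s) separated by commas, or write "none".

R1 is strictly dominated by R4 (L: 8>-6, CL: 23>12, CR: 20>12, R: 8>-5).
R2 is strictly dominated by R3 (L: 15>-2, CL: 18>11, CR: 5>-2, R: 8>7).
Nothing dominates R3: R1 at L (15>-6); R2 at L (15>-2); R4 at L (15>8).
R4: no other strategy beats it everywhere (R1 at L (8>-6); R2 at L (8>-2); R3 at CL (23>18)).

R1, R2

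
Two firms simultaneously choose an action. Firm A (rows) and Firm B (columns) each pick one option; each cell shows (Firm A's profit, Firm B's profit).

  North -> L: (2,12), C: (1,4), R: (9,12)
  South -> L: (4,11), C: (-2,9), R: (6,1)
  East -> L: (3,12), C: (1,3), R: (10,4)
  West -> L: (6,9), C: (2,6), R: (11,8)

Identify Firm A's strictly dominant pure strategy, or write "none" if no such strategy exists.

West vs North: L: 6>2, C: 2>1, R: 11>9.
West vs South: L: 6>4, C: 2>-2, R: 11>6.
West vs East: L: 6>3, C: 2>1, R: 11>10.
West strictly beats every other strategy against every opponent action, so it is strictly dominant.

West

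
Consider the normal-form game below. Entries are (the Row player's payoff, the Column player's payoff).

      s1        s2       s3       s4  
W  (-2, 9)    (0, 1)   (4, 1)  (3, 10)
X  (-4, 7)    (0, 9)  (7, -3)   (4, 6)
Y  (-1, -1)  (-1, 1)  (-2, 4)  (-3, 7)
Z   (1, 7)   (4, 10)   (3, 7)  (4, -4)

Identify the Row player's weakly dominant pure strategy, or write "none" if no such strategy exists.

none

W fails to dominate X at s3 (4<7).
X fails to dominate W at s1 (-4<-2).
Y fails to dominate W at s2 (-1<0).
Z fails to dominate W at s3 (3<4).
No single strategy dominates all the others.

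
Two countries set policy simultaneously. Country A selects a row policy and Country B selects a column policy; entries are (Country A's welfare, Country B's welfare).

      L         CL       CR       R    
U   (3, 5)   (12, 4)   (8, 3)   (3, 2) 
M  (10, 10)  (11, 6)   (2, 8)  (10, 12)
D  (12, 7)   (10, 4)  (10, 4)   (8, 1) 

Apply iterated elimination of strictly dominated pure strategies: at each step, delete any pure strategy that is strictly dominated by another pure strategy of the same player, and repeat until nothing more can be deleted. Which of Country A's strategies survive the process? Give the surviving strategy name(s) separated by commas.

Column CL is eliminated: L beats it against every remaining row (U: 5>4, M: 10>6, D: 7>4).
Row U is eliminated: D beats it against every remaining column (L: 12>3, CR: 10>8, R: 8>3).
Column CR is eliminated: L beats it against every remaining row (M: 10>8, D: 7>4).
Among the remaining strategies, none is strictly dominated by another pure strategy of the same player, so the elimination stops.
Surviving strategies — Country A: {M, D}; Country B: {L, R}.

M, D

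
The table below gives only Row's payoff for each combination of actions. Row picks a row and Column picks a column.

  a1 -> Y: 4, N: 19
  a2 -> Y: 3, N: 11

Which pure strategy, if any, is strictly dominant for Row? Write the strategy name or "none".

a1

a1 vs a2: Y: 4>3, N: 19>11.
a1 strictly beats every other strategy against every opponent action, so it is strictly dominant.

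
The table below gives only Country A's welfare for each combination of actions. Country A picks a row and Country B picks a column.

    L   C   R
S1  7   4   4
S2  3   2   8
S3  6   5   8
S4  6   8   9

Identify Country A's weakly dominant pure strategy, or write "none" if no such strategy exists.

none

S1 fails to dominate S2 at R (4<8).
S2 fails to dominate S1 at L (3<7).
S3 fails to dominate S1 at L (6<7).
S4 fails to dominate S1 at L (6<7).
No single strategy dominates all the others.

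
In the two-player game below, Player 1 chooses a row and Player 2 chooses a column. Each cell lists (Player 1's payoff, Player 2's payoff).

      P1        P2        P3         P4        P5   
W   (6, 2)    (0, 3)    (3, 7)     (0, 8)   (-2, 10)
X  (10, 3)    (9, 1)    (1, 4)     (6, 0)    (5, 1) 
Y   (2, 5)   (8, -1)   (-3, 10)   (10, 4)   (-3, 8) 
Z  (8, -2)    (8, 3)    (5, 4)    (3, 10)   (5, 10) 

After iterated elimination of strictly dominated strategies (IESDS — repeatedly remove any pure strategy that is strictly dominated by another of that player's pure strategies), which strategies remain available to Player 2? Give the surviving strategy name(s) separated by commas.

Row W is eliminated: Z beats it against every remaining column (P1: 8>6, P2: 8>0, P3: 5>3, P4: 3>0, P5: 5>-2).
Player 2's strategy P1 is strictly dominated by P3 (X: 4>3, Y: 10>5, Z: 4>-2) and is removed.
Player 2's strategy P2 is strictly dominated by P3 (X: 4>1, Y: 10>-1, Z: 4>3) and is removed.
Among the remaining strategies, none is strictly dominated by another pure strategy of the same player, so the elimination stops.
Surviving strategies — Player 1: {X, Y, Z}; Player 2: {P3, P4, P5}.

P3, P4, P5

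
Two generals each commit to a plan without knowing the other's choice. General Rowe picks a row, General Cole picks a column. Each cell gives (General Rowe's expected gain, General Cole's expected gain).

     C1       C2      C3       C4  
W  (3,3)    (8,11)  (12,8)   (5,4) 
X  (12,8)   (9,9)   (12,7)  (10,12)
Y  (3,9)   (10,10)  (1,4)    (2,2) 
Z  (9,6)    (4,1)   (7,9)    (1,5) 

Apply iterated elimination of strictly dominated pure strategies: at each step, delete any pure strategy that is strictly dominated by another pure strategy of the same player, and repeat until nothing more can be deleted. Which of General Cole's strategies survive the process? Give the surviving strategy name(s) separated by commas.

Row Z is eliminated: X beats it against every remaining column (C1: 12>9, C2: 9>4, C3: 12>7, C4: 10>1).
Column C1 is eliminated: C2 beats it against every remaining row (W: 11>3, X: 9>8, Y: 10>9).
For General Cole, C2 strictly dominates C3 on the remaining rows (W: 11>8, X: 9>7, Y: 10>4); eliminate C3.
General Rowe's strategy W is strictly dominated by X (C2: 9>8, C4: 10>5) and is removed.
Among the remaining strategies, none is strictly dominated by another pure strategy of the same player, so the elimination stops.
Surviving strategies — General Rowe: {X, Y}; General Cole: {C2, C4}.

C2, C4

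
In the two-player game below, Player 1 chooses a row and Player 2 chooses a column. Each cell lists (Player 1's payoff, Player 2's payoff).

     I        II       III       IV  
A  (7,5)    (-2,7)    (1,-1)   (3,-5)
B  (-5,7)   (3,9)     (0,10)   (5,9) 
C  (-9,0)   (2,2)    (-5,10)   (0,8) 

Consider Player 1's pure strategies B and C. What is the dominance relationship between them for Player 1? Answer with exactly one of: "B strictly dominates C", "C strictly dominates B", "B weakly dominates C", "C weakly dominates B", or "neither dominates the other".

B's payoffs vs C's, by Player 2's action — I: -5>-9, II: 3>2, III: 0>-5, IV: 5>0.
Every comparison favours B, so B strictly dominates C.

B strictly dominates C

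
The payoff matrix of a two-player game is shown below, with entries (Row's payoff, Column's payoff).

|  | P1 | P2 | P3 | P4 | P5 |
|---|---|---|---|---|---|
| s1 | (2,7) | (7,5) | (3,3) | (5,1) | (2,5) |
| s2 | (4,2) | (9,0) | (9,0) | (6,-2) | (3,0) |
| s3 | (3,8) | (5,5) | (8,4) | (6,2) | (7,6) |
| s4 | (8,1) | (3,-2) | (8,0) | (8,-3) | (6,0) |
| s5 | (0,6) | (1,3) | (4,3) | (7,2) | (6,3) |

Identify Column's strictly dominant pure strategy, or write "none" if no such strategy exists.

P1 vs P2: s1: 7>5, s2: 2>0, s3: 8>5, s4: 1>-2, s5: 6>3.
P1 vs P3: s1: 7>3, s2: 2>0, s3: 8>4, s4: 1>0, s5: 6>3.
P1 vs P4: s1: 7>1, s2: 2>-2, s3: 8>2, s4: 1>-3, s5: 6>2.
P1 vs P5: s1: 7>5, s2: 2>0, s3: 8>6, s4: 1>0, s5: 6>3.
P1 strictly beats every other strategy against every opponent action, so it is strictly dominant.

P1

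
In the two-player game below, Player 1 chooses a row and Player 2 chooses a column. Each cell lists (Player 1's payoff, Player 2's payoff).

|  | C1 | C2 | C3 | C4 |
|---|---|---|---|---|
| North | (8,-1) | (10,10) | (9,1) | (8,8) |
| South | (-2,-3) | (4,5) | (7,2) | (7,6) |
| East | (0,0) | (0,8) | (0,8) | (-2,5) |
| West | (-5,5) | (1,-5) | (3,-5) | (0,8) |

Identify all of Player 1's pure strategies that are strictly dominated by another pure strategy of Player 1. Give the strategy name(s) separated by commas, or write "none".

South, East, West

North is not dominated — it holds its own against South at C1 (8>-2); East at C1 (8>0); West at C1 (8>-5).
South is strictly dominated by North (C1: 8>-2, C2: 10>4, C3: 9>7, C4: 8>7).
East is strictly dominated by North (C1: 8>0, C2: 10>0, C3: 9>0, C4: 8>-2).
North strictly dominates West — C1: 8>-5, C2: 10>1, C3: 9>3, C4: 8>0.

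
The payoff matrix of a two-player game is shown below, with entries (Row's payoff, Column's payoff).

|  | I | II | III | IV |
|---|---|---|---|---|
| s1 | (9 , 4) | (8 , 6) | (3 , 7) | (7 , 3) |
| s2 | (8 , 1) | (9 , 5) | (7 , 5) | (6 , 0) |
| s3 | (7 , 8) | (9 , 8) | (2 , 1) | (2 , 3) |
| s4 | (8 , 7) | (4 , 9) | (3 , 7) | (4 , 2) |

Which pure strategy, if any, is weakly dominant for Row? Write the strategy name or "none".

s1 fails to dominate s2 at II (8<9).
s2 fails to dominate s1 at I (8<9).
s3 fails to dominate s1 at I (7<9).
s4 fails to dominate s1 at I (8<9).
No single strategy dominates all the others.

none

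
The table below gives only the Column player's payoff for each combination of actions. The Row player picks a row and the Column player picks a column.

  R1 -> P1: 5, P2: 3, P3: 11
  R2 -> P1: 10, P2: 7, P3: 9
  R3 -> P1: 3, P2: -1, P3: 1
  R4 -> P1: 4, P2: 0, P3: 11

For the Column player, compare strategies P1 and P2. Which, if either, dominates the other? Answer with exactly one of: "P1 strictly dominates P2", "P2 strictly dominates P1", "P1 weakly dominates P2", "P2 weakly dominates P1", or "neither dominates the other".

P1's payoffs vs P2's, by the Row player's action — R1: 5>3, R2: 10>7, R3: 3>-1, R4: 4>0.
Every comparison favours P1, so P1 strictly dominates P2.

P1 strictly dominates P2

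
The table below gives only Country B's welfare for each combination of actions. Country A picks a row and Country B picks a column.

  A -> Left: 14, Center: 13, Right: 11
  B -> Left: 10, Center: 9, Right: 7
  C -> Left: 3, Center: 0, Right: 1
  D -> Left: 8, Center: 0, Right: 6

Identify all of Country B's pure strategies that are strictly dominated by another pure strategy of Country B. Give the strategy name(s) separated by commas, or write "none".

Center, Right

Left: no other strategy beats it everywhere (Center at A (14>13); Right at A (14>11)).
Center: dominated, since Left does at least as well everywhere (A: 14>13, B: 10>9, C: 3>0, D: 8>0).
Right is strictly dominated by Left (A: 14>11, B: 10>7, C: 3>1, D: 8>6).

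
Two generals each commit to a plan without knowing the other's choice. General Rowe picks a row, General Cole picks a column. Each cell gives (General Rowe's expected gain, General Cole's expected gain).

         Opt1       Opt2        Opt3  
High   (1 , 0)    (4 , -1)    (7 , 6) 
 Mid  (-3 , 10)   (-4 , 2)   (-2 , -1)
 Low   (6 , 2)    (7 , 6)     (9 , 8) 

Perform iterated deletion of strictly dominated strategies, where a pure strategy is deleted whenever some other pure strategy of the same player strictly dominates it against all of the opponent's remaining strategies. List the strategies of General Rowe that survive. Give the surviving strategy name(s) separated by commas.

Low

For General Rowe, Low strictly dominates High on the remaining columns (Opt1: 6>1, Opt2: 7>4, Opt3: 9>7); eliminate High.
Row Mid is eliminated: Low beats it against every remaining column (Opt1: 6>-3, Opt2: 7>-4, Opt3: 9>-2).
General Cole's strategy Opt1 is strictly dominated by Opt2 (Low: 6>2) and is removed.
For General Cole, Opt3 strictly dominates Opt2 on the remaining rows (Low: 8>6); eliminate Opt2.
Among the remaining strategies, none is strictly dominated by another pure strategy of the same player, so the elimination stops.
Surviving strategies — General Rowe: {Low}; General Cole: {Opt3}.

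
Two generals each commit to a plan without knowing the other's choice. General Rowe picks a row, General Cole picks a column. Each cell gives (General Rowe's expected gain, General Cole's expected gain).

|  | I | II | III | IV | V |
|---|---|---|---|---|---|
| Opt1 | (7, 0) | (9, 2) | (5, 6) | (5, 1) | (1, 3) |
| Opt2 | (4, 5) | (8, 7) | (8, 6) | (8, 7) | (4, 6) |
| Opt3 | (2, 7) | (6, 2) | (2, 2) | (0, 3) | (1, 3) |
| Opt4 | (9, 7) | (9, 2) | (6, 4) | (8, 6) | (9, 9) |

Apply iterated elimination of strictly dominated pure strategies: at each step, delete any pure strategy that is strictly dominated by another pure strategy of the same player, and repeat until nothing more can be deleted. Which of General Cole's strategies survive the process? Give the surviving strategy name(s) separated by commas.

II, III, IV, V

General Rowe's strategy Opt3 is strictly dominated by Opt2 (I: 4>2, II: 8>6, III: 8>2, IV: 8>0, V: 4>1) and is removed.
For General Cole, V strictly dominates I on the remaining rows (Opt1: 3>0, Opt2: 6>5, Opt4: 9>7); eliminate I.
Among the remaining strategies, none is strictly dominated by another pure strategy of the same player, so the elimination stops.
Surviving strategies — General Rowe: {Opt1, Opt2, Opt4}; General Cole: {II, III, IV, V}.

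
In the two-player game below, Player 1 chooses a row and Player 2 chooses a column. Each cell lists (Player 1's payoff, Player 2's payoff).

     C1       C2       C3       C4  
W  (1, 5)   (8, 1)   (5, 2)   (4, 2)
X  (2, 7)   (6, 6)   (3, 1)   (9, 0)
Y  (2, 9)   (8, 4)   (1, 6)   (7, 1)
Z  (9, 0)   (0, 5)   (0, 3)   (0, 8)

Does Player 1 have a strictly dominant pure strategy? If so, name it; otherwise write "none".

none

W fails to dominate X at C1 (1<2).
X fails to dominate W at C2 (6<8).
Y fails to dominate W at C2 (8=8).
Z fails to dominate W at C2 (0<8).
No single strategy dominates all the others.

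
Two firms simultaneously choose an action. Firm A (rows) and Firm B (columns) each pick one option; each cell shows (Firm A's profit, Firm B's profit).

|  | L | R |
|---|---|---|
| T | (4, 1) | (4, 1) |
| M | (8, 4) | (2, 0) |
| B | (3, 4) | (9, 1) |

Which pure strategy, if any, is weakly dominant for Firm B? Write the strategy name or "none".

L

L vs R: T: 1=1, M: 4>0, B: 4>1.
L is at least as good as every other strategy against every opponent action, so it is weakly dominant.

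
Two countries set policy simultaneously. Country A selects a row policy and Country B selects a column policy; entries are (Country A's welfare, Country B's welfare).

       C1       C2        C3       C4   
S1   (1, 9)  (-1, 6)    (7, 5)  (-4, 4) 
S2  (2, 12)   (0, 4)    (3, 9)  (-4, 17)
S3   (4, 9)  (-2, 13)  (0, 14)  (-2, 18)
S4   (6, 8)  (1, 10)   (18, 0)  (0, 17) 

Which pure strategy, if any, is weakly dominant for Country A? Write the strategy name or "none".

S4 vs S1: C1: 6>1, C2: 1>-1, C3: 18>7, C4: 0>-4.
S4 vs S2: C1: 6>2, C2: 1>0, C3: 18>3, C4: 0>-4.
S4 vs S3: C1: 6>4, C2: 1>-2, C3: 18>0, C4: 0>-2.
S4 is at least as good as every other strategy against every opponent action, so it is weakly dominant.

S4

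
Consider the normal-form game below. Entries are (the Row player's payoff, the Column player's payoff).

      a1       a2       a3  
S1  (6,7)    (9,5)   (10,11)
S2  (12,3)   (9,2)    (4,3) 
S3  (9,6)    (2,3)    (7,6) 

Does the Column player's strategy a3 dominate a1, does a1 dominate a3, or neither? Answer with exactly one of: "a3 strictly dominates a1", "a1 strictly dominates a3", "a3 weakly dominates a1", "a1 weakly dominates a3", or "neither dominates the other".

a3's payoffs vs a1's, by the Row player's action — S1: 11>7, S2: 3=3, S3: 6=6.
a3 is at least as good everywhere and strictly better somewhere (tied only at S2, S3), so a3 weakly but not strictly dominates a1.

a3 weakly dominates a1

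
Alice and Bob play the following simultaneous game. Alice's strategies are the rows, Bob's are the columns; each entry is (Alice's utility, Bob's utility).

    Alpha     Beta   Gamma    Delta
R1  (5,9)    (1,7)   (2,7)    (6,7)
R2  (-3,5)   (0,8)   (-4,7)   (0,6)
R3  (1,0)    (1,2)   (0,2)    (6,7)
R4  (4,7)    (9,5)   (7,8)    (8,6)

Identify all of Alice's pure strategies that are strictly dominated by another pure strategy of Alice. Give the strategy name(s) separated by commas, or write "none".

R1 is not dominated — it holds its own against R2 at Alpha (5>-3); R3 at Alpha (5>1); R4 at Alpha (5>4).
R1 strictly dominates R2 — Alpha: 5>-3, Beta: 1>0, Gamma: 2>-4, Delta: 6>0.
R3 is strictly dominated by R4 (Alpha: 4>1, Beta: 9>1, Gamma: 7>0, Delta: 8>6).
R4: no other strategy beats it everywhere (R1 at Beta (9>1); R2 at Alpha (4>-3); R3 at Alpha (4>1)).

R2, R3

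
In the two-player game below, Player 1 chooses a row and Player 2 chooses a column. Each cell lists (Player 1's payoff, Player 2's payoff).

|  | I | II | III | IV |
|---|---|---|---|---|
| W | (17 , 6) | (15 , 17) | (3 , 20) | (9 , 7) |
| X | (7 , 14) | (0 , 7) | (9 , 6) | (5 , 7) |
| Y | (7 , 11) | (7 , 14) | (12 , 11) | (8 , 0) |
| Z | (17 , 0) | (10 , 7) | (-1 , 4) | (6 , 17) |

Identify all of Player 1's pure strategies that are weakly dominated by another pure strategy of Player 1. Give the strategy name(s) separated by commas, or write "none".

X, Z

Nothing dominates W: X at I (17>7); Y at I (17>7); Z at II (15>10).
X: dominated, since Y does at least as well everywhere (I: 7=7, II: 7>0, III: 12>9, IV: 8>5).
Nothing dominates Y: W at III (12>3); X at II (7>0); Z at III (12>-1).
Z is weakly dominated by W (I: 17=17, II: 15>10, III: 3>-1, IV: 9>6).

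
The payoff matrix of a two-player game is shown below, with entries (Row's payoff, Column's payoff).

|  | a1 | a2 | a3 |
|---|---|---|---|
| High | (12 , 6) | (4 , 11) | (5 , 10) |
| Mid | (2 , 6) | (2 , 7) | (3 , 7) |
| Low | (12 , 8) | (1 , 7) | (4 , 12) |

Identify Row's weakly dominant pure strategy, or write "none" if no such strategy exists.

High

High vs Mid: a1: 12>2, a2: 4>2, a3: 5>3.
High vs Low: a1: 12=12, a2: 4>1, a3: 5>4.
High is at least as good as every other strategy against every opponent action, so it is weakly dominant.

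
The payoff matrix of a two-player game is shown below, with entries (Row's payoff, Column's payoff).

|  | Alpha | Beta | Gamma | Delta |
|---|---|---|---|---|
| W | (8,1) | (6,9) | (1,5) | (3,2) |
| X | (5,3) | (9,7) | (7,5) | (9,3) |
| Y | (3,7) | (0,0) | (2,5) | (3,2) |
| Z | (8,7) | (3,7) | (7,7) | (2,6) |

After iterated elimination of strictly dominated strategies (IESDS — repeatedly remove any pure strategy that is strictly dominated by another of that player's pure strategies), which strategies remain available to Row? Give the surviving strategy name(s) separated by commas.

Row's strategy Y is strictly dominated by X (Alpha: 5>3, Beta: 9>0, Gamma: 7>2, Delta: 9>3) and is removed.
For Column, Beta strictly dominates Delta on the remaining rows (W: 9>2, X: 7>3, Z: 7>6); eliminate Delta.
Among the remaining strategies, none is strictly dominated by another pure strategy of the same player, so the elimination stops.
Surviving strategies — Row: {W, X, Z}; Column: {Alpha, Beta, Gamma}.

W, X, Z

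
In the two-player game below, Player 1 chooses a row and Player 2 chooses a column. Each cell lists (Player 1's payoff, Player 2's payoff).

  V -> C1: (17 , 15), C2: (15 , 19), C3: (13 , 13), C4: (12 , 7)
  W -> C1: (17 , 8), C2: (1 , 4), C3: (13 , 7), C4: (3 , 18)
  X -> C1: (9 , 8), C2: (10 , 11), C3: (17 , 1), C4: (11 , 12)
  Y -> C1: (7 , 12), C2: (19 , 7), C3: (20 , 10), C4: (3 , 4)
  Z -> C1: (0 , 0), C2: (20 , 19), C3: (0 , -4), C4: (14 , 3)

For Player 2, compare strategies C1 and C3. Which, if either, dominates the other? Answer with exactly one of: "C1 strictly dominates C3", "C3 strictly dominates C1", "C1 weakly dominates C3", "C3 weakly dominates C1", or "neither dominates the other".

C1 strictly dominates C3

Compare C1 to C3 across each opponent action: V: 15>13, W: 8>7, X: 8>1, Y: 12>10, Z: 0>-4.
C1 gives a strictly higher payoff against each opponent action, so C1 strictly dominates C3.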